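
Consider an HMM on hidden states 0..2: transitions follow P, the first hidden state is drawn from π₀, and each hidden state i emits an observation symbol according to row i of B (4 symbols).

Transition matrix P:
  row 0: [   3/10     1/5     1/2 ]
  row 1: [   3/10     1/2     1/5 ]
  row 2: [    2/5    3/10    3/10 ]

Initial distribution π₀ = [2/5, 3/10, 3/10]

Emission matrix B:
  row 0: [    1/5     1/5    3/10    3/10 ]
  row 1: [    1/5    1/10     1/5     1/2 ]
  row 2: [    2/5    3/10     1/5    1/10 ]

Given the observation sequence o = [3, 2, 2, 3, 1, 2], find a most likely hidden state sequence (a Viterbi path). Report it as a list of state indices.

path = [1, 0, 2, 0, 2, 0]

t=0: δ = [1.200e-01, 1.500e-01, 3.000e-02]  (obs o_0=3)
t=1: δ = [1.350e-02, 1.500e-02, 1.200e-02]  ψ = [1, 1, 0]  (obs o_1=2)
t=2: δ = [1.440e-03, 1.500e-03, 1.350e-03]  ψ = [2, 1, 0]  (obs o_2=2)
t=3: δ = [1.620e-04, 3.750e-04, 7.200e-05]  ψ = [2, 1, 0]  (obs o_3=3)
t=4: δ = [2.250e-05, 1.875e-05, 2.430e-05]  ψ = [1, 1, 0]  (obs o_4=1)
t=5: δ = [2.916e-06, 1.875e-06, 2.250e-06]  ψ = [2, 1, 0]  (obs o_5=2)
backtrack: best end state = 0; path = [1, 0, 2, 0, 2, 0]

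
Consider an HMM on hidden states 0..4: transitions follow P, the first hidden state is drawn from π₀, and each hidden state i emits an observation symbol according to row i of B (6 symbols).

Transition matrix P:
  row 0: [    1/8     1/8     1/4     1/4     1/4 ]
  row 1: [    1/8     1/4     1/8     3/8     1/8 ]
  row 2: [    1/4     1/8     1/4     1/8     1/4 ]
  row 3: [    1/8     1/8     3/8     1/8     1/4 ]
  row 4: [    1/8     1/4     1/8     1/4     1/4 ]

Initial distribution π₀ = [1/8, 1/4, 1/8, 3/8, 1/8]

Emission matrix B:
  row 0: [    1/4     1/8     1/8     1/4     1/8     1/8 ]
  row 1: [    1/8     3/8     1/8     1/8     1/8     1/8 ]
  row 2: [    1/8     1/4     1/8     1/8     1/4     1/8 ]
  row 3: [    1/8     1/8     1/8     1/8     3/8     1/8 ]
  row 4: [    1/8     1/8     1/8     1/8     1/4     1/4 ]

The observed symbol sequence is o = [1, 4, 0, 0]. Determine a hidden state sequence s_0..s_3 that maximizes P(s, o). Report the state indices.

t=0: δ = [1.562e-02, 9.375e-02, 3.125e-02, 4.688e-02, 1.562e-02]  (obs o_0=1)
t=1: δ = [1.465e-03, 2.930e-03, 4.395e-03, 1.318e-02, 2.930e-03]  ψ = [1, 1, 3, 1, 1]  (obs o_1=4)
t=2: δ = [4.120e-04, 2.060e-04, 6.180e-04, 2.060e-04, 4.120e-04]  ψ = [3, 3, 3, 3, 3]  (obs o_2=0)
t=3: δ = [3.862e-05, 1.287e-05, 1.931e-05, 1.287e-05, 1.931e-05]  ψ = [2, 4, 2, 0, 2]  (obs o_3=0)
backtrack: best end state = 0; path = [1, 3, 2, 0]

path = [1, 3, 2, 0]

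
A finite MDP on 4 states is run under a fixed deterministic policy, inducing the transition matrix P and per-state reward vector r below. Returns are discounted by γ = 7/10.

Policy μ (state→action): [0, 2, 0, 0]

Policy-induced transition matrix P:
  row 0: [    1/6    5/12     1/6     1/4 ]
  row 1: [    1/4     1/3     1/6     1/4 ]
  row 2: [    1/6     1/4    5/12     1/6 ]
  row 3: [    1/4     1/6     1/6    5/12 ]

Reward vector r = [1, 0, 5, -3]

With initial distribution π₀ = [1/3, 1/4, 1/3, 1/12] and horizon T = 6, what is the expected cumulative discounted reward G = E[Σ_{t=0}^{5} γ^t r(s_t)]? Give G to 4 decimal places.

t=0: π = [0.3333, 0.2500, 0.3333, 0.0833], E[r] = 1.7500, γ^t·E[r] = 1.750000, running G = 1.750000
t=1: π = [0.1944, 0.3194, 0.2500, 0.2361], E[r] = 0.7361, γ^t·E[r] = 0.515278, running G = 2.265278
t=2: π = [0.2130, 0.2894, 0.2292, 0.2685], E[r] = 0.5532, γ^t·E[r] = 0.271088, running G = 2.536366
t=3: π = [0.2132, 0.2872, 0.2240, 0.2757], E[r] = 0.5060, γ^t·E[r] = 0.173551, running G = 2.709917
t=4: π = [0.2136, 0.2865, 0.2227, 0.2773], E[r] = 0.4950, γ^t·E[r] = 0.118854, running G = 2.828770
t=5: π = [0.2136, 0.2864, 0.2223, 0.2777], E[r] = 0.4923, γ^t·E[r] = 0.082745, running G = 2.911516

G = 2.9115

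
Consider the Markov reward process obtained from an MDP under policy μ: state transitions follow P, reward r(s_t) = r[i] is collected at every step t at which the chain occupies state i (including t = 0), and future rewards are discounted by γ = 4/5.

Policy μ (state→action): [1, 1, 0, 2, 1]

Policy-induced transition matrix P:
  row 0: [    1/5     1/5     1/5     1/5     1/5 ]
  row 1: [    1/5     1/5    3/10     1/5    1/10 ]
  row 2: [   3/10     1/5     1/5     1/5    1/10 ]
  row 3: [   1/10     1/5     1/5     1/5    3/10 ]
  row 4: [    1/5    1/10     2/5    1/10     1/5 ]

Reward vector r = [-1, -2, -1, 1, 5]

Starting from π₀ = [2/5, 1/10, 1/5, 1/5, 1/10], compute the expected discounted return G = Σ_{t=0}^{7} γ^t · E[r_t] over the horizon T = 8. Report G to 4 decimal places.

G = 0.7151

t=0: π = [0.4000, 0.1000, 0.2000, 0.2000, 0.1000], E[r] = -0.1000, γ^t·E[r] = -0.100000, running G = -0.100000
t=1: π = [0.2000, 0.1900, 0.2300, 0.1900, 0.1900], E[r] = 0.3300, γ^t·E[r] = 0.264000, running G = 0.164000
t=2: π = [0.2040, 0.1810, 0.2570, 0.1810, 0.1770], E[r] = 0.2430, γ^t·E[r] = 0.155520, running G = 0.319520
t=3: π = [0.2076, 0.1823, 0.2535, 0.1823, 0.1743], E[r] = 0.2281, γ^t·E[r] = 0.116787, running G = 0.436307
t=4: π = [0.2071, 0.1826, 0.2531, 0.1826, 0.1747], E[r] = 0.2305, γ^t·E[r] = 0.094401, running G = 0.530708
t=5: π = [0.2071, 0.1825, 0.2532, 0.1825, 0.1747], E[r] = 0.2307, γ^t·E[r] = 0.075590, running G = 0.606297
t=6: π = [0.2071, 0.1825, 0.2532, 0.1825, 0.1747], E[r] = 0.2306, γ^t·E[r] = 0.060455, running G = 0.666753
t=7: π = [0.2071, 0.1825, 0.2532, 0.1825, 0.1747], E[r] = 0.2306, γ^t·E[r] = 0.048364, running G = 0.715116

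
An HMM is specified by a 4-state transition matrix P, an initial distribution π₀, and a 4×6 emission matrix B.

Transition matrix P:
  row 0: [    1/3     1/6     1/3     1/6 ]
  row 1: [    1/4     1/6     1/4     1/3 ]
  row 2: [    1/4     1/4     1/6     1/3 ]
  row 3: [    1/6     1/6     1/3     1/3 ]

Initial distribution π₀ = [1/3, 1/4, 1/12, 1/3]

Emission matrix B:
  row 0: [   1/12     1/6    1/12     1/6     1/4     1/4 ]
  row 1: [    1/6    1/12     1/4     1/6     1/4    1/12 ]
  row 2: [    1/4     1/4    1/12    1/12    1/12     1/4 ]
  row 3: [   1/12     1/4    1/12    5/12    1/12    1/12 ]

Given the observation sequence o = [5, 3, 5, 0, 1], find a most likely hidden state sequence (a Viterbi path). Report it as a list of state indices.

t=0: δ = [8.333e-02, 2.083e-02, 2.083e-02, 2.778e-02]  (obs o_0=5)
t=1: δ = [4.630e-03, 2.315e-03, 2.315e-03, 5.787e-03]  ψ = [0, 0, 0, 0]  (obs o_1=3)
t=2: δ = [3.858e-04, 8.038e-05, 4.823e-04, 1.608e-04]  ψ = [0, 3, 3, 3]  (obs o_2=5)
t=3: δ = [1.072e-05, 2.009e-05, 3.215e-05, 1.340e-05]  ψ = [0, 2, 0, 2]  (obs o_3=0)
t=4: δ = [1.340e-06, 6.698e-07, 1.340e-06, 2.679e-06]  ψ = [2, 2, 2, 2]  (obs o_4=1)
backtrack: best end state = 3; path = [0, 0, 0, 2, 3]

path = [0, 0, 0, 2, 3]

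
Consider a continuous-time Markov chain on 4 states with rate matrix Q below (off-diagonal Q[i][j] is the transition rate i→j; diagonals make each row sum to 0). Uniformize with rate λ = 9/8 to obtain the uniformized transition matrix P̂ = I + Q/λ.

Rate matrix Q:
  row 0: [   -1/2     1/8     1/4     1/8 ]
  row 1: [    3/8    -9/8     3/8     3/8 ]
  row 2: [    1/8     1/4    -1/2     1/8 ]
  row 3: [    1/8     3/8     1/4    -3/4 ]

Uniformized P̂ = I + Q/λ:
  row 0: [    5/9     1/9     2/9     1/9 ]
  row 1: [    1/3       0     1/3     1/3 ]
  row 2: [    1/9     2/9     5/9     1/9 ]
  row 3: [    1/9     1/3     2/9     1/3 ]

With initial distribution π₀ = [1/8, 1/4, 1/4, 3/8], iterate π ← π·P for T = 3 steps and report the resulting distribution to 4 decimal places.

π = [0.2641, 0.1770, 0.3608, 0.1982]

t=0: π = [0.1250, 0.2500, 0.2500, 0.3750]
t=1: π = [0.2222, 0.1944, 0.3333, 0.2500]
t=2: π = [0.2531, 0.1821, 0.3549, 0.2099]
t=3: π = [0.2641, 0.1770, 0.3608, 0.1982]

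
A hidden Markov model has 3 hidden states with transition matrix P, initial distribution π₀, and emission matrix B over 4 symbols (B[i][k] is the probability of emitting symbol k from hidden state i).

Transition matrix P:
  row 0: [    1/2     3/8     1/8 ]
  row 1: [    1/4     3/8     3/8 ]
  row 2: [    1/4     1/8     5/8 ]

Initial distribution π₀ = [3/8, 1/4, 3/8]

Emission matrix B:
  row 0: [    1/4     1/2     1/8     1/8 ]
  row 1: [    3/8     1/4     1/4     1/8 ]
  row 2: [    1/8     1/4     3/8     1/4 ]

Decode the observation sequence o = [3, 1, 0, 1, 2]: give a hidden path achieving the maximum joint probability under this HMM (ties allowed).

t=0: δ = [4.688e-02, 3.125e-02, 9.375e-02]  (obs o_0=3)
t=1: δ = [1.172e-02, 4.395e-03, 1.465e-02]  ψ = [0, 0, 2]  (obs o_1=1)
t=2: δ = [1.465e-03, 1.648e-03, 1.144e-03]  ψ = [0, 0, 2]  (obs o_2=0)
t=3: δ = [3.662e-04, 1.545e-04, 1.788e-04]  ψ = [0, 1, 2]  (obs o_3=1)
t=4: δ = [2.289e-05, 3.433e-05, 4.191e-05]  ψ = [0, 0, 2]  (obs o_4=2)
backtrack: best end state = 2; path = [2, 2, 2, 2, 2]

path = [2, 2, 2, 2, 2]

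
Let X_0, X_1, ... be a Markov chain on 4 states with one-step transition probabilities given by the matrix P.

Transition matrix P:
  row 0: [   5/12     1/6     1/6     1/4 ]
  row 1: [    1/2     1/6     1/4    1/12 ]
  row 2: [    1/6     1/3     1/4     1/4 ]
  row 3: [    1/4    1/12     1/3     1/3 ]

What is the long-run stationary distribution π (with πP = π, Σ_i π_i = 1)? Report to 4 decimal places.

Balance equations π_j = Σ_i π_i·P[i][j]:
  π_0 = 5/12·π_0 + 1/2·π_1 + 1/6·π_2 + 1/4·π_3
  π_1 = 1/6·π_0 + 1/6·π_1 + 1/3·π_2 + 1/12·π_3
  π_2 = 1/6·π_0 + 1/4·π_1 + 1/4·π_2 + 1/3·π_3
  normalize: π_0 + π_1 + π_2 + π_3 = 1
Solving the linear system gives exactly π = [235/708, 265/1416, 343/1416, 169/708].

π = [0.3319, 0.1871, 0.2422, 0.2387]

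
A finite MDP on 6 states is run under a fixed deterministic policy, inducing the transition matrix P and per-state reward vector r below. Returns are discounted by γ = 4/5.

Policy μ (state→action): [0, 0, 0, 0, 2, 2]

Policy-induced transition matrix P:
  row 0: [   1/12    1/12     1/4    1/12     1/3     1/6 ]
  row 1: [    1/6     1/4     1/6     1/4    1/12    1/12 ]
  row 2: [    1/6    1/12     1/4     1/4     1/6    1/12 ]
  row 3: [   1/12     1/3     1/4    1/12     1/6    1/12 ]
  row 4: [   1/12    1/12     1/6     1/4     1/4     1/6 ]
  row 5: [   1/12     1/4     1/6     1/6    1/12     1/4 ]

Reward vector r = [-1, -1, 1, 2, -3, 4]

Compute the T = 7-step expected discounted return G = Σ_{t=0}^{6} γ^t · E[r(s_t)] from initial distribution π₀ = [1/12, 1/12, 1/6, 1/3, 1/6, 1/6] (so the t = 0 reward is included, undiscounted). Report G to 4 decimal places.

G = 1.6405

t=0: π = [0.0833, 0.0833, 0.1667, 0.3333, 0.1667, 0.1667], E[r] = 0.8333, γ^t·E[r] = 0.833333, running G = 0.833333
t=1: π = [0.1042, 0.2083, 0.2153, 0.1667, 0.1736, 0.1319], E[r] = 0.2431, γ^t·E[r] = 0.194444, running G = 1.027778
t=2: π = [0.1186, 0.1817, 0.2072, 0.1939, 0.1701, 0.1285], E[r] = 0.2980, γ^t·E[r] = 0.190741, running G = 1.218519
t=3: π = [0.1157, 0.1835, 0.2100, 0.1872, 0.1748, 0.1288], E[r] = 0.2761, γ^t·E[r] = 0.141358, running G = 1.359877
t=4: π = [0.1161, 0.1822, 0.2094, 0.1888, 0.1745, 0.1290], E[r] = 0.2812, γ^t·E[r] = 0.115182, running G = 1.475058
t=5: π = [0.1160, 0.1824, 0.2095, 0.1884, 0.1746, 0.1291], E[r] = 0.2804, γ^t·E[r] = 0.091868, running G = 1.566927
t=6: π = [0.1160, 0.1823, 0.2095, 0.1885, 0.1746, 0.1291], E[r] = 0.2806, γ^t·E[r] = 0.073566, running G = 1.640492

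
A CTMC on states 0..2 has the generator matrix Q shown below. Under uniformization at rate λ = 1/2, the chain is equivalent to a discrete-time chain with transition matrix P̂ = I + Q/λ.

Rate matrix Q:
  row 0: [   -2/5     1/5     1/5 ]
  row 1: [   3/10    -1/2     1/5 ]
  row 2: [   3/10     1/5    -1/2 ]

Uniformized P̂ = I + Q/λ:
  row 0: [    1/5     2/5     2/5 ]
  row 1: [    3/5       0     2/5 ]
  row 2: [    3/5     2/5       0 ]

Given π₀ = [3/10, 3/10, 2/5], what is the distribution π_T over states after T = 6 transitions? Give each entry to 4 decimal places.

t=0: π = [0.3000, 0.3000, 0.4000]
t=1: π = [0.4800, 0.2800, 0.2400]
t=2: π = [0.4080, 0.2880, 0.3040]
t=3: π = [0.4368, 0.2848, 0.2784]
t=4: π = [0.4253, 0.2861, 0.2886]
t=5: π = [0.4299, 0.2856, 0.2845]
t=6: π = [0.4280, 0.2858, 0.2862]

π = [0.4280, 0.2858, 0.2862]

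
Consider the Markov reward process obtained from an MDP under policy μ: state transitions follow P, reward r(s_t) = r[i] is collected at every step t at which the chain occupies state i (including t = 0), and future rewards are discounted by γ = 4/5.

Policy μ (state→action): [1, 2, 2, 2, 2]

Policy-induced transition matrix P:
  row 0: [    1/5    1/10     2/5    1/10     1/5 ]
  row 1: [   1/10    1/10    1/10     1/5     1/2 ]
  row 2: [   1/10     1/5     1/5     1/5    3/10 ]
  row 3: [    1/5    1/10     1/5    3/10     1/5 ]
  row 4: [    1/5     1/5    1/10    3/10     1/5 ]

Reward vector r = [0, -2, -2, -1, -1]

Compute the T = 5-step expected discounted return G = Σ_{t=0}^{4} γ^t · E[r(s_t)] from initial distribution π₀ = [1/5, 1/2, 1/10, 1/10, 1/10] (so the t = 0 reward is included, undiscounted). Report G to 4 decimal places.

t=0: π = [0.2000, 0.5000, 0.1000, 0.1000, 0.1000], E[r] = -1.4000, γ^t·E[r] = -1.400000, running G = -1.400000
t=1: π = [0.1400, 0.1200, 0.1800, 0.2000, 0.3600], E[r] = -1.1600, γ^t·E[r] = -0.928000, running G = -2.328000
t=2: π = [0.1700, 0.1540, 0.1800, 0.2420, 0.2540], E[r] = -1.1640, γ^t·E[r] = -0.744960, running G = -3.072960
t=3: π = [0.1666, 0.1434, 0.1932, 0.2326, 0.2642], E[r] = -1.1700, γ^t·E[r] = -0.599040, running G = -3.672000
t=4: π = [0.1663, 0.1457, 0.1926, 0.2330, 0.2623], E[r] = -1.1720, γ^t·E[r] = -0.480035, running G = -4.152035

G = -4.1520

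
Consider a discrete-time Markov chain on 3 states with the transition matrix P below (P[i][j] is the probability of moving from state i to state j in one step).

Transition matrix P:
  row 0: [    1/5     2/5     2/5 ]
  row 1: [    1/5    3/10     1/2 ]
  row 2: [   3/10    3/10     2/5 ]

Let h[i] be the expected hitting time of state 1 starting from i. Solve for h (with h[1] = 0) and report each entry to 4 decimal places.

First-step conditioning: h[1] = 0; for i ≠ 1, h[i] = 1 + Σ_k P[i][k]·h[k].
  h[0] = 1 + 1/5·h[0] + 2/5·h[2]
  h[2] = 1 + 3/10·h[0] + 2/5·h[2]
Solving the 2×2 linear system over states ≠ 1 gives exactly h = [25/9, 0, 55/18] (h[1] = 0 is the target).

h = [2.7778, 0.0000, 3.0556]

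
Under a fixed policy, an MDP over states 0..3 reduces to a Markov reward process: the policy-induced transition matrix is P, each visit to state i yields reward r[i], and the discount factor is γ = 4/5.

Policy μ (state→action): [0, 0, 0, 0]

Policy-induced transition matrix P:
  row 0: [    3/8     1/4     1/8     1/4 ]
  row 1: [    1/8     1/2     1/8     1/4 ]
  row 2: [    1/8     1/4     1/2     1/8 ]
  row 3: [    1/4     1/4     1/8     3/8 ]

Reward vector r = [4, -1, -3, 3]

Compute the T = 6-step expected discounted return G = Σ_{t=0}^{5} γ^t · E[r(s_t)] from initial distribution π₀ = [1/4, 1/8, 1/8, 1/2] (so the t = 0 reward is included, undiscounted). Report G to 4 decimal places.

G = 4.2644

t=0: π = [0.2500, 0.1250, 0.1250, 0.5000], E[r] = 2.0000, γ^t·E[r] = 2.000000, running G = 2.000000
t=1: π = [0.2500, 0.2813, 0.1719, 0.2969], E[r] = 1.0938, γ^t·E[r] = 0.875000, running G = 2.875000
t=2: π = [0.2246, 0.3203, 0.1895, 0.2656], E[r] = 0.8066, γ^t·E[r] = 0.516250, running G = 3.391250
t=3: π = [0.2144, 0.3301, 0.1960, 0.2595], E[r] = 0.7178, γ^t·E[r] = 0.367500, running G = 3.758750
t=4: π = [0.2110, 0.3325, 0.1985, 0.2579], E[r] = 0.6898, γ^t·E[r] = 0.282563, running G = 4.041313
t=5: π = [0.2100, 0.3331, 0.1994, 0.2574], E[r] = 0.6808, γ^t·E[r] = 0.223090, running G = 4.264403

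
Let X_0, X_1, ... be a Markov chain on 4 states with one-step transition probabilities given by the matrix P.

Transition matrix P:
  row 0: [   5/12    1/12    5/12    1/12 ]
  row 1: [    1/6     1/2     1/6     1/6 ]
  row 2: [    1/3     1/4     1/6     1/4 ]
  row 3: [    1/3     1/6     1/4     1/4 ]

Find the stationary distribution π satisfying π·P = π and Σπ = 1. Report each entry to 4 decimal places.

Balance equations π_j = Σ_i π_i·P[i][j]:
  π_0 = 5/12·π_0 + 1/6·π_1 + 1/3·π_2 + 1/3·π_3
  π_1 = 1/12·π_0 + 1/2·π_1 + 1/4·π_2 + 1/6·π_3
  π_2 = 5/12·π_0 + 1/6·π_1 + 1/6·π_2 + 1/4·π_3
  normalize: π_0 + π_1 + π_2 + π_3 = 1
Solving the linear system gives exactly π = [362/1133, 25/103, 296/1133, 200/1133].

π = [0.3195, 0.2427, 0.2613, 0.1765]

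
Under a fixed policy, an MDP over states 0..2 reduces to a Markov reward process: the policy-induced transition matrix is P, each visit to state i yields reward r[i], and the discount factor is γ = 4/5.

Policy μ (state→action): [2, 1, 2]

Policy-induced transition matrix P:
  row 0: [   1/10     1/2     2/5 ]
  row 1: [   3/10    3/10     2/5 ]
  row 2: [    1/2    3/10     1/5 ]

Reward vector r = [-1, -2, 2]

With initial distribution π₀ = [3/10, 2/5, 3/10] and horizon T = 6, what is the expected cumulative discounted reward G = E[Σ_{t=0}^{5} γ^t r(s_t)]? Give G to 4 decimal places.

t=0: π = [0.3000, 0.4000, 0.3000], E[r] = -0.5000, γ^t·E[r] = -0.500000, running G = -0.500000
t=1: π = [0.3000, 0.3600, 0.3400], E[r] = -0.3400, γ^t·E[r] = -0.272000, running G = -0.772000
t=2: π = [0.3080, 0.3600, 0.3320], E[r] = -0.3640, γ^t·E[r] = -0.232960, running G = -1.004960
t=3: π = [0.3048, 0.3616, 0.3336], E[r] = -0.3608, γ^t·E[r] = -0.184730, running G = -1.189690
t=4: π = [0.3058, 0.3610, 0.3333], E[r] = -0.3611, γ^t·E[r] = -0.147915, running G = -1.337604
t=5: π = [0.3055, 0.3612, 0.3333], E[r] = -0.3611, γ^t·E[r] = -0.118332, running G = -1.455936

G = -1.4559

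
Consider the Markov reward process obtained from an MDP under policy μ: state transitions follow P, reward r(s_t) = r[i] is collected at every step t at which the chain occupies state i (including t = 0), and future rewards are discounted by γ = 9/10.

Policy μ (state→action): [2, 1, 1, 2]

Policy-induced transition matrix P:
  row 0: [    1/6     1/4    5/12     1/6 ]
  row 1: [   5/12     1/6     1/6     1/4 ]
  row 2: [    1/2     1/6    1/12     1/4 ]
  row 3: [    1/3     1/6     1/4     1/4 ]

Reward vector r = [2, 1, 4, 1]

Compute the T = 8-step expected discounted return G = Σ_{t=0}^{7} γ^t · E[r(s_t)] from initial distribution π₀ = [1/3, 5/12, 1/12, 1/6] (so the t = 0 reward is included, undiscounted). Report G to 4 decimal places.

t=0: π = [0.3333, 0.4167, 0.0833, 0.1667], E[r] = 1.5833, γ^t·E[r] = 1.583333, running G = 1.583333
t=1: π = [0.3264, 0.1944, 0.2569, 0.2222], E[r] = 2.0972, γ^t·E[r] = 1.887500, running G = 3.470833
t=2: π = [0.3380, 0.1939, 0.2454, 0.2228], E[r] = 2.0741, γ^t·E[r] = 1.680000, running G = 5.150833
t=3: π = [0.3341, 0.1948, 0.2493, 0.2218], E[r] = 2.0819, γ^t·E[r] = 1.517695, running G = 6.668529
t=4: π = [0.3354, 0.1945, 0.2479, 0.2222], E[r] = 2.0791, γ^t·E[r] = 1.364112, running G = 8.032640
t=5: π = [0.3350, 0.1946, 0.2484, 0.2220], E[r] = 2.0801, γ^t·E[r] = 1.228277, running G = 9.260917
t=6: π = [0.3351, 0.1946, 0.2482, 0.2221], E[r] = 2.0798, γ^t·E[r] = 1.105266, running G = 10.366183
t=7: π = [0.3351, 0.1946, 0.2483, 0.2221], E[r] = 2.0799, γ^t·E[r] = 0.994798, running G = 11.360981

G = 11.3610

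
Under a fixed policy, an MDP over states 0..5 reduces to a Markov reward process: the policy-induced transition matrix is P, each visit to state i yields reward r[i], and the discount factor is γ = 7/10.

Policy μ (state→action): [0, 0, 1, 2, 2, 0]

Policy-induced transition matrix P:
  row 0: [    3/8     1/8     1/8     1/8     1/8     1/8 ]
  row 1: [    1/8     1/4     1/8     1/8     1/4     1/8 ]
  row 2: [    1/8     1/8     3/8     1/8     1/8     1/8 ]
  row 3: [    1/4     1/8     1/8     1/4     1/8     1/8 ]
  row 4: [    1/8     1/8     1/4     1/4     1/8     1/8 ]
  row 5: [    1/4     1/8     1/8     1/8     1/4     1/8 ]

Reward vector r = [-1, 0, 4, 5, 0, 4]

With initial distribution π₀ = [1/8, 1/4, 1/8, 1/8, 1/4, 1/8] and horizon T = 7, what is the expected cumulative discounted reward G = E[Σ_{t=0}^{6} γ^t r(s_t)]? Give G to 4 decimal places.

t=0: π = [0.1250, 0.2500, 0.1250, 0.1250, 0.2500, 0.1250], E[r] = 1.5000, γ^t·E[r] = 1.500000, running G = 1.500000
t=1: π = [0.1875, 0.1563, 0.1875, 0.1719, 0.1719, 0.1250], E[r] = 1.9219, γ^t·E[r] = 1.345313, running G = 2.845313
t=2: π = [0.2090, 0.1445, 0.1934, 0.1680, 0.1602, 0.1250], E[r] = 1.9043, γ^t·E[r] = 0.933105, running G = 3.778418
t=3: π = [0.2139, 0.1431, 0.1934, 0.1660, 0.1587, 0.1250], E[r] = 1.8896, γ^t·E[r] = 0.648149, running G = 4.426567
t=4: π = [0.2148, 0.1429, 0.1932, 0.1656, 0.1585, 0.1250], E[r] = 1.8858, γ^t·E[r] = 0.452781, running G = 4.879349
t=5: π = [0.2150, 0.1429, 0.1931, 0.1655, 0.1585, 0.1250], E[r] = 1.8850, γ^t·E[r] = 0.316805, running G = 5.196153
t=6: π = [0.2151, 0.1429, 0.1931, 0.1655, 0.1585, 0.1250], E[r] = 1.8848, γ^t·E[r] = 0.221742, running G = 5.417895

G = 5.4179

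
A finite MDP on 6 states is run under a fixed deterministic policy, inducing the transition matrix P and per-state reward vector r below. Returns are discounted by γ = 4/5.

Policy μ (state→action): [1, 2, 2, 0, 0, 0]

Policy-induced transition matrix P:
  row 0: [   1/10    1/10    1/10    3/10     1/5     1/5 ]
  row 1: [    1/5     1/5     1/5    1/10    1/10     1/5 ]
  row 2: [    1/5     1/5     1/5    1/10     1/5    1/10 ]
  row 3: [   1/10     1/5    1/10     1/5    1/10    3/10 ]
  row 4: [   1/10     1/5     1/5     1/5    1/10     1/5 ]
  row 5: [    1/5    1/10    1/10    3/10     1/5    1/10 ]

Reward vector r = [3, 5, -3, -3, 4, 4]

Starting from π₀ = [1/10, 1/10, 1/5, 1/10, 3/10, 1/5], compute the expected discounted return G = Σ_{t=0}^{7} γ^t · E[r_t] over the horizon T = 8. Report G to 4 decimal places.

t=0: π = [0.1000, 0.1000, 0.2000, 0.1000, 0.3000, 0.2000], E[r] = 1.9000, γ^t·E[r] = 1.900000, running G = 1.900000
t=1: π = [0.1500, 0.1700, 0.1600, 0.2000, 0.1500, 0.1700], E[r] = 1.5000, γ^t·E[r] = 1.200000, running G = 3.100000
t=2: π = [0.1500, 0.1680, 0.1480, 0.1990, 0.1480, 0.1870], E[r] = 1.5890, γ^t·E[r] = 1.016960, running G = 4.116960
t=3: π = [0.1503, 0.1663, 0.1464, 0.2021, 0.1485, 0.1864], E[r] = 1.5765, γ^t·E[r] = 0.807168, running G = 4.924128
t=4: π = [0.1499, 0.1663, 0.1461, 0.2024, 0.1483, 0.1869], E[r] = 1.5768, γ^t·E[r] = 0.645849, running G = 5.569977
t=5: π = [0.1499, 0.1663, 0.1461, 0.2024, 0.1483, 0.1869], E[r] = 1.5768, γ^t·E[r] = 0.516677, running G = 6.086654
t=6: π = [0.1499, 0.1663, 0.1461, 0.2024, 0.1483, 0.1869], E[r] = 1.5768, γ^t·E[r] = 0.413339, running G = 6.499993
t=7: π = [0.1499, 0.1663, 0.1461, 0.2024, 0.1483, 0.1869], E[r] = 1.5768, γ^t·E[r] = 0.330671, running G = 6.830663

G = 6.8307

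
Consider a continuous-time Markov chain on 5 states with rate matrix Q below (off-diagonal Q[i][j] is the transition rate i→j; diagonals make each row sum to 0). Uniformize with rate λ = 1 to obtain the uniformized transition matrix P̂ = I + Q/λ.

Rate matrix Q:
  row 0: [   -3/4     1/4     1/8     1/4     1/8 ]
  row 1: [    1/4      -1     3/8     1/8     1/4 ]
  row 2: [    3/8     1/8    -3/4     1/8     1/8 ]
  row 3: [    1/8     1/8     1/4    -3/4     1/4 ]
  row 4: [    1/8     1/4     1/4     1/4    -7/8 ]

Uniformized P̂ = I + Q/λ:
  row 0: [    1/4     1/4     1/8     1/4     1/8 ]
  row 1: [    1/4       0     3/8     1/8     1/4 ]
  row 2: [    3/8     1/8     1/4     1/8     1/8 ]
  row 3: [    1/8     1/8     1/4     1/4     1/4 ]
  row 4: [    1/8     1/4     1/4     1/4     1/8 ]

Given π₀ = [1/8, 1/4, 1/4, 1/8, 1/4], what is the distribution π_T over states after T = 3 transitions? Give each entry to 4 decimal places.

π = [0.2341, 0.1558, 0.2400, 0.2004, 0.1697]

t=0: π = [0.1250, 0.2500, 0.2500, 0.1250, 0.2500]
t=1: π = [0.2344, 0.1406, 0.2656, 0.1875, 0.1719]
t=2: π = [0.2383, 0.1582, 0.2383, 0.1992, 0.1660]
t=3: π = [0.2341, 0.1558, 0.2400, 0.2004, 0.1697]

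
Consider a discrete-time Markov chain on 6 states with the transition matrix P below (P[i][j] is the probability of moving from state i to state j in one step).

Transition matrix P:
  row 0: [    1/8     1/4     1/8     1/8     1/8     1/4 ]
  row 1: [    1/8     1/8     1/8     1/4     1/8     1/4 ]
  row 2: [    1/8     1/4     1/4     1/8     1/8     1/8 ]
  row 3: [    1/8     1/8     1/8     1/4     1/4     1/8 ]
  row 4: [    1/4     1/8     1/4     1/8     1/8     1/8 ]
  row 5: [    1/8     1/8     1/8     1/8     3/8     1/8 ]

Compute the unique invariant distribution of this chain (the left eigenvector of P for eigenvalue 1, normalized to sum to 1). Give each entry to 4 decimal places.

π = [0.1484, 0.1647, 0.1695, 0.1664, 0.1868, 0.1641]

Balance equations π_j = Σ_i π_i·P[i][j]:
  π_0 = 1/8·π_0 + 1/8·π_1 + 1/8·π_2 + 1/8·π_3 + 1/4·π_4 + 1/8·π_5
  π_1 = 1/4·π_0 + 1/8·π_1 + 1/4·π_2 + 1/8·π_3 + 1/8·π_4 + 1/8·π_5
  π_2 = 1/8·π_0 + 1/8·π_1 + 1/4·π_2 + 1/8·π_3 + 1/4·π_4 + 1/8·π_5
  π_3 = 1/8·π_0 + 1/4·π_1 + 1/8·π_2 + 1/4·π_3 + 1/8·π_4 + 1/8·π_5
  π_4 = 1/8·π_0 + 1/8·π_1 + 1/8·π_2 + 1/4·π_3 + 1/8·π_4 + 3/8·π_5
  normalize: π_0 + π_1 + π_2 + π_3 + π_4 + π_5 = 1
Solving the linear system gives exactly π = [987/6653, 1096/6653, 1128/6653, 1107/6653, 1243/6653, 1092/6653].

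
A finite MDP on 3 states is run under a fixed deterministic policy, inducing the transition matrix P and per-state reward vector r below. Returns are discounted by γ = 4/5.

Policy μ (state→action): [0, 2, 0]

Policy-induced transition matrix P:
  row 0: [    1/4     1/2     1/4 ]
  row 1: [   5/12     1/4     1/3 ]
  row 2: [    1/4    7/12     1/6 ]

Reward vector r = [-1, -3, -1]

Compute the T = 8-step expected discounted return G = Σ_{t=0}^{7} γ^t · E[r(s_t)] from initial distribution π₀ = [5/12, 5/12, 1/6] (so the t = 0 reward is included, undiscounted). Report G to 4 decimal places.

t=0: π = [0.4167, 0.4167, 0.1667], E[r] = -1.8333, γ^t·E[r] = -1.833333, running G = -1.833333
t=1: π = [0.3194, 0.4097, 0.2708], E[r] = -1.8194, γ^t·E[r] = -1.455556, running G = -3.288889
t=2: π = [0.3183, 0.4201, 0.2616], E[r] = -1.8403, γ^t·E[r] = -1.177778, running G = -4.466667
t=3: π = [0.3200, 0.4168, 0.2632], E[r] = -1.8335, γ^t·E[r] = -0.938765, running G = -5.405432
t=4: π = [0.3195, 0.4177, 0.2628], E[r] = -1.8355, γ^t·E[r] = -0.751816, running G = -6.157248
t=5: π = [0.3196, 0.4175, 0.2629], E[r] = -1.8349, γ^t·E[r] = -0.601269, running G = -6.758517
t=6: π = [0.3196, 0.4175, 0.2629], E[r] = -1.8351, γ^t·E[r] = -0.481057, running G = -7.239574
t=7: π = [0.3196, 0.4175, 0.2629], E[r] = -1.8350, γ^t·E[r] = -0.384836, running G = -7.624410

G = -7.6244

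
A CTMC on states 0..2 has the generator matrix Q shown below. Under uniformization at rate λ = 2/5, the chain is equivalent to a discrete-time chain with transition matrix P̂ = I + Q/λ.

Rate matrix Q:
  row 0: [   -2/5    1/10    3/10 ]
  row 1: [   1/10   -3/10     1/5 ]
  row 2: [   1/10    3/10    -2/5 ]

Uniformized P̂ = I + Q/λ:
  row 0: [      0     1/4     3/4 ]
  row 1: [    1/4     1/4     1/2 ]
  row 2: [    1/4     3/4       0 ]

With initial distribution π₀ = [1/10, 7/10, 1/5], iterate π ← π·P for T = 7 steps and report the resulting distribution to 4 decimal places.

π = [0.2000, 0.4328, 0.3672]

t=0: π = [0.1000, 0.7000, 0.2000]
t=1: π = [0.2250, 0.3500, 0.4250]
t=2: π = [0.1938, 0.4625, 0.3438]
t=3: π = [0.2016, 0.4219, 0.3766]
t=4: π = [0.1996, 0.4383, 0.3621]
t=5: π = [0.2001, 0.4311, 0.3688]
t=6: π = [0.2000, 0.4344, 0.3656]
t=7: π = [0.2000, 0.4328, 0.3672]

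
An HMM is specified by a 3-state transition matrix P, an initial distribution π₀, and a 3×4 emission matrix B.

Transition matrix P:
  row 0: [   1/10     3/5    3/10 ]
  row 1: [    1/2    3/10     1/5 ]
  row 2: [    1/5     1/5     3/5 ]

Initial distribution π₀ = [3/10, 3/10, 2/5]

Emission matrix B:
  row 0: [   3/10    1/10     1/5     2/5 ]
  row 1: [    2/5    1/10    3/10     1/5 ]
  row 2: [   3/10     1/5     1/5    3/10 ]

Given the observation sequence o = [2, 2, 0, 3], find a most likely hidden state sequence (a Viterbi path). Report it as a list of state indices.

path = [1, 0, 1, 0]

t=0: δ = [6.000e-02, 9.000e-02, 8.000e-02]  (obs o_0=2)
t=1: δ = [9.000e-03, 1.080e-02, 9.600e-03]  ψ = [1, 0, 2]  (obs o_1=2)
t=2: δ = [1.620e-03, 2.160e-03, 1.728e-03]  ψ = [1, 0, 2]  (obs o_2=0)
t=3: δ = [4.320e-04, 1.944e-04, 3.110e-04]  ψ = [1, 0, 2]  (obs o_3=3)
backtrack: best end state = 0; path = [1, 0, 1, 0]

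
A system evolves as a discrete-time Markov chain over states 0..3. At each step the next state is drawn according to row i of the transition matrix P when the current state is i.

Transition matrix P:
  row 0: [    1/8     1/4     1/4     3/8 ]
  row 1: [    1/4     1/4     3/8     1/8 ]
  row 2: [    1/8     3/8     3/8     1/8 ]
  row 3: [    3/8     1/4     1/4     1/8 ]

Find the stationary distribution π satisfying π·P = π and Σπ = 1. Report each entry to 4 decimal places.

π = [0.2055, 0.2909, 0.3273, 0.1764]

Balance equations π_j = Σ_i π_i·P[i][j]:
  π_0 = 1/8·π_0 + 1/4·π_1 + 1/8·π_2 + 3/8·π_3
  π_1 = 1/4·π_0 + 1/4·π_1 + 3/8·π_2 + 1/4·π_3
  π_2 = 1/4·π_0 + 3/8·π_1 + 3/8·π_2 + 1/4·π_3
  normalize: π_0 + π_1 + π_2 + π_3 = 1
Solving the linear system gives exactly π = [113/550, 16/55, 18/55, 97/550].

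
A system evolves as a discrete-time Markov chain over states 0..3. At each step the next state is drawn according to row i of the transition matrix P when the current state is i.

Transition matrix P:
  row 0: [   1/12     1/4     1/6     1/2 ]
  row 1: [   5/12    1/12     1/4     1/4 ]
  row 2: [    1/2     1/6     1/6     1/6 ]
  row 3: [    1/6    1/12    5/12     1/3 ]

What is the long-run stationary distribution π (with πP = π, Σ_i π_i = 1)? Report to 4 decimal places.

Balance equations π_j = Σ_i π_i·P[i][j]:
  π_0 = 1/12·π_0 + 5/12·π_1 + 1/2·π_2 + 1/6·π_3
  π_1 = 1/4·π_0 + 1/12·π_1 + 1/6·π_2 + 1/12·π_3
  π_2 = 1/6·π_0 + 1/4·π_1 + 1/6·π_2 + 5/12·π_3
  normalize: π_0 + π_1 + π_2 + π_3 = 1
Solving the linear system gives exactly π = [656/2445, 122/815, 127/489, 788/2445].

π = [0.2683, 0.1497, 0.2597, 0.3223]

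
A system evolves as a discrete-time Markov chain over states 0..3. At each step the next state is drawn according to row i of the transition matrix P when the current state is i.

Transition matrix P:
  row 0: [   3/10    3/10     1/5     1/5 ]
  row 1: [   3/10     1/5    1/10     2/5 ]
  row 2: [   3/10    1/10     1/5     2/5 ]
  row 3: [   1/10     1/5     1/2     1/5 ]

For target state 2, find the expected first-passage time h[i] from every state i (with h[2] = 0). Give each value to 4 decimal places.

h = [4.0000, 4.1429, 0.0000, 2.7857]

First-step conditioning: h[2] = 0; for i ≠ 2, h[i] = 1 + Σ_k P[i][k]·h[k].
  h[0] = 1 + 3/10·h[0] + 3/10·h[1] + 1/5·h[3]
  h[1] = 1 + 3/10·h[0] + 1/5·h[1] + 2/5·h[3]
  h[3] = 1 + 1/10·h[0] + 1/5·h[1] + 1/5·h[3]
Solving the 3×3 linear system over states ≠ 2 gives exactly h = [4, 29/7, 0, 39/14] (h[2] = 0 is the target).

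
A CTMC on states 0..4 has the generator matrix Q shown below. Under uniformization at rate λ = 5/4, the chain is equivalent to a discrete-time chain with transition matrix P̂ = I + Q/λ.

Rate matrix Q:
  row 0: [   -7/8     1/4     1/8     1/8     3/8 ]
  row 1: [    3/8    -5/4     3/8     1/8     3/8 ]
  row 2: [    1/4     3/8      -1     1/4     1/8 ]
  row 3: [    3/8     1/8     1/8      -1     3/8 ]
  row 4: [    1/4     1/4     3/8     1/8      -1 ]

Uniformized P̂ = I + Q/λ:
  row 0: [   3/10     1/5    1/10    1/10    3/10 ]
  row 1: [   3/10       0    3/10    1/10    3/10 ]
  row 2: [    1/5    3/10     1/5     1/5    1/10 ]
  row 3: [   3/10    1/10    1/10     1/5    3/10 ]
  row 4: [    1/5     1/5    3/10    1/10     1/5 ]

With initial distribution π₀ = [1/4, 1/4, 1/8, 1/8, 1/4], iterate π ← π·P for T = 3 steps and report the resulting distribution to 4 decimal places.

t=0: π = [0.2500, 0.2500, 0.1250, 0.1250, 0.2500]
t=1: π = [0.2625, 0.1500, 0.2125, 0.1250, 0.2500]
t=2: π = [0.2538, 0.1788, 0.2013, 0.1338, 0.2325]
t=3: π = [0.2566, 0.1710, 0.2024, 0.1335, 0.2365]

π = [0.2566, 0.1710, 0.2024, 0.1335, 0.2365]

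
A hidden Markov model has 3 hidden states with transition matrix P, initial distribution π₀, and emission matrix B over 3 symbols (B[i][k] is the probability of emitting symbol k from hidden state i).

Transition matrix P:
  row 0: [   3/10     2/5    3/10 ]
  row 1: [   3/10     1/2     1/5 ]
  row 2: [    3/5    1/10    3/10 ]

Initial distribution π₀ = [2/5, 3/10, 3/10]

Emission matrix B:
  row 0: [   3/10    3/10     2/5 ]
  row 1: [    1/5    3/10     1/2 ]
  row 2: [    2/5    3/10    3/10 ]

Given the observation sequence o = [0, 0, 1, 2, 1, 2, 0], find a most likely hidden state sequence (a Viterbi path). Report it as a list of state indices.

t=0: δ = [1.200e-01, 6.000e-02, 1.200e-01]  (obs o_0=0)
t=1: δ = [2.160e-02, 9.600e-03, 1.440e-02]  ψ = [2, 0, 0]  (obs o_1=0)
t=2: δ = [2.592e-03, 2.592e-03, 1.944e-03]  ψ = [2, 0, 0]  (obs o_2=1)
t=3: δ = [4.666e-04, 6.480e-04, 2.333e-04]  ψ = [2, 1, 0]  (obs o_3=2)
t=4: δ = [5.832e-05, 9.720e-05, 4.199e-05]  ψ = [1, 1, 0]  (obs o_4=1)
t=5: δ = [1.166e-05, 2.430e-05, 5.832e-06]  ψ = [1, 1, 1]  (obs o_5=2)
t=6: δ = [2.187e-06, 2.430e-06, 1.944e-06]  ψ = [1, 1, 1]  (obs o_6=0)
backtrack: best end state = 1; path = [2, 0, 1, 1, 1, 1, 1]

path = [2, 0, 1, 1, 1, 1, 1]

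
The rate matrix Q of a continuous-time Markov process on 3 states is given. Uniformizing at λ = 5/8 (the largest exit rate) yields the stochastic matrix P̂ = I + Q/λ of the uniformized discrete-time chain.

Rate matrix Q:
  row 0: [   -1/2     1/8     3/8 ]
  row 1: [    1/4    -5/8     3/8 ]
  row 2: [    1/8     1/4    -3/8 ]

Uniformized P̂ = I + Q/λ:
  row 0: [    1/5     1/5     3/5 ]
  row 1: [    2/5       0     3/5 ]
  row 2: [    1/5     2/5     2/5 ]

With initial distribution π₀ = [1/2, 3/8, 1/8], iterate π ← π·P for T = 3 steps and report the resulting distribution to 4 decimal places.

π = [0.2570, 0.2400, 0.5030]

t=0: π = [0.5000, 0.3750, 0.1250]
t=1: π = [0.2750, 0.1500, 0.5750]
t=2: π = [0.2300, 0.2850, 0.4850]
t=3: π = [0.2570, 0.2400, 0.5030]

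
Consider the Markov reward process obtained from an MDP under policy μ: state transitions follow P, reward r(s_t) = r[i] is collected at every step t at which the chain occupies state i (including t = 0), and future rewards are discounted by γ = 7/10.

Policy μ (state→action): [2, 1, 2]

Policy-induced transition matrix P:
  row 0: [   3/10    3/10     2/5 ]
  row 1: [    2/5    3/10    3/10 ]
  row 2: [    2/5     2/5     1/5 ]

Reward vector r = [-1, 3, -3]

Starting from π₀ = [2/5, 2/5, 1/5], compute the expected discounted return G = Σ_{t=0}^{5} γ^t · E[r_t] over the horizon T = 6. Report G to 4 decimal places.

t=0: π = [0.4000, 0.4000, 0.2000], E[r] = 0.2000, γ^t·E[r] = 0.200000, running G = 0.200000
t=1: π = [0.3600, 0.3200, 0.3200], E[r] = -0.3600, γ^t·E[r] = -0.252000, running G = -0.052000
t=2: π = [0.3640, 0.3320, 0.3040], E[r] = -0.2800, γ^t·E[r] = -0.137200, running G = -0.189200
t=3: π = [0.3636, 0.3304, 0.3060], E[r] = -0.2904, γ^t·E[r] = -0.099607, running G = -0.288807
t=4: π = [0.3636, 0.3306, 0.3058], E[r] = -0.2891, γ^t·E[r] = -0.069418, running G = -0.358225
t=5: π = [0.3636, 0.3306, 0.3058], E[r] = -0.2893, γ^t·E[r] = -0.048618, running G = -0.406843

G = -0.4068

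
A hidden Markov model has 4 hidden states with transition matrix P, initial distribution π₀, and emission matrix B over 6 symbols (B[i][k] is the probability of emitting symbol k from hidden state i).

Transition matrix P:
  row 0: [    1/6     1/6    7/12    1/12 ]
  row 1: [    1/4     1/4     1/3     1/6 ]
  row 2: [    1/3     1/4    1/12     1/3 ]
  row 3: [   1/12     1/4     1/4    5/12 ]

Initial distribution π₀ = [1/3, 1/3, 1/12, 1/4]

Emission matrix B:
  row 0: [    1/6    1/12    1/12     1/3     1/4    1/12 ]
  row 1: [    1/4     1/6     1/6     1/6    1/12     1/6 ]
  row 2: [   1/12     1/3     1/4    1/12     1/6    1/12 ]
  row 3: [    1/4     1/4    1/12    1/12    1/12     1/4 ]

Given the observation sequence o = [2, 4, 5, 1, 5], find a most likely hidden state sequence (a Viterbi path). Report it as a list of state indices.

t=0: δ = [2.778e-02, 5.556e-02, 2.083e-02, 2.083e-02]  (obs o_0=2)
t=1: δ = [3.472e-03, 1.157e-03, 3.086e-03, 7.716e-04]  ψ = [1, 1, 1, 1]  (obs o_1=4)
t=2: δ = [8.573e-05, 1.286e-04, 1.688e-04, 2.572e-04]  ψ = [2, 2, 0, 2]  (obs o_2=5)
t=3: δ = [4.689e-06, 1.072e-05, 2.143e-05, 2.679e-05]  ψ = [2, 3, 3, 3]  (obs o_3=1)
t=4: δ = [5.954e-07, 1.116e-06, 5.582e-07, 2.791e-06]  ψ = [2, 3, 3, 3]  (obs o_4=5)
backtrack: best end state = 3; path = [1, 2, 3, 3, 3]

path = [1, 2, 3, 3, 3]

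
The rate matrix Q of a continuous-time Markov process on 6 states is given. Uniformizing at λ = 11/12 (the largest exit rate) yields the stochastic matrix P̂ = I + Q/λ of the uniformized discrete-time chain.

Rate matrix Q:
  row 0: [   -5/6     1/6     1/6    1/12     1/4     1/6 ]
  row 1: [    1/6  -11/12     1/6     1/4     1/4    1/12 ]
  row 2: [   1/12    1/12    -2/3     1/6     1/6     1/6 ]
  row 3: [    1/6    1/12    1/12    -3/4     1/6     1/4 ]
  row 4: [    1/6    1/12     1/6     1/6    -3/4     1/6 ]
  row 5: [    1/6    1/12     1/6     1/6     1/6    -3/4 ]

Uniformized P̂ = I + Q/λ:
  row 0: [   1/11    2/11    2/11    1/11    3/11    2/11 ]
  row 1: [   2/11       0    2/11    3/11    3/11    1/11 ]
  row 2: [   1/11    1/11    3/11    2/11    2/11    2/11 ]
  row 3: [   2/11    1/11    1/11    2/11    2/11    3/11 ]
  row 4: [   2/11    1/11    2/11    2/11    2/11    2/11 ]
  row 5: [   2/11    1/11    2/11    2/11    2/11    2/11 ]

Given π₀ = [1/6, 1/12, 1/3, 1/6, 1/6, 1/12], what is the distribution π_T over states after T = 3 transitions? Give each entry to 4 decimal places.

π = [0.1513, 0.0961, 0.1823, 0.1766, 0.2042, 0.1895]

t=0: π = [0.1667, 0.0833, 0.3333, 0.1667, 0.1667, 0.0833]
t=1: π = [0.1364, 0.0985, 0.1970, 0.1742, 0.2045, 0.1894]
t=2: π = [0.1515, 0.0944, 0.1839, 0.1784, 0.2032, 0.1887]
t=3: π = [0.1513, 0.0961, 0.1823, 0.1766, 0.2042, 0.1895]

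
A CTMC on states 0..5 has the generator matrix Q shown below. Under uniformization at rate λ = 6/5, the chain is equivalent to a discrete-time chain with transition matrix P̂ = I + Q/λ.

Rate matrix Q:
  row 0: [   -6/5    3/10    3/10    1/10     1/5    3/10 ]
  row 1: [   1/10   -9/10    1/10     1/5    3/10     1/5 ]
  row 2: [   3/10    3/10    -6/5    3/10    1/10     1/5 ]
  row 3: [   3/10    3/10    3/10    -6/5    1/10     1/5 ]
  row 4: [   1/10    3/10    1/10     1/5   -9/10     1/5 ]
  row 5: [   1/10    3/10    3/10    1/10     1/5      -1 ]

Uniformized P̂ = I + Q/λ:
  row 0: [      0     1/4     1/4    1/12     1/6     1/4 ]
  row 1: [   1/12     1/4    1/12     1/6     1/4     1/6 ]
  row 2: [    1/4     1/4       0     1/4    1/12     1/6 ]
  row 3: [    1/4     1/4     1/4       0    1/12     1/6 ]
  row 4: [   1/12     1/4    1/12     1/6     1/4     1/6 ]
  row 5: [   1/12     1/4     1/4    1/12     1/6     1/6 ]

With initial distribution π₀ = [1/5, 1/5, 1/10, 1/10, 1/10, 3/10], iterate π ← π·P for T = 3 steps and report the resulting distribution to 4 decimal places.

t=0: π = [0.2000, 0.2000, 0.1000, 0.1000, 0.1000, 0.3000]
t=1: π = [0.1000, 0.2500, 0.1750, 0.1167, 0.1750, 0.1833]
t=2: π = [0.1236, 0.2500, 0.1354, 0.1382, 0.1778, 0.1750]
t=3: π = [0.1186, 0.2500, 0.1448, 0.1300, 0.1795, 0.1770]

π = [0.1186, 0.2500, 0.1448, 0.1300, 0.1795, 0.1770]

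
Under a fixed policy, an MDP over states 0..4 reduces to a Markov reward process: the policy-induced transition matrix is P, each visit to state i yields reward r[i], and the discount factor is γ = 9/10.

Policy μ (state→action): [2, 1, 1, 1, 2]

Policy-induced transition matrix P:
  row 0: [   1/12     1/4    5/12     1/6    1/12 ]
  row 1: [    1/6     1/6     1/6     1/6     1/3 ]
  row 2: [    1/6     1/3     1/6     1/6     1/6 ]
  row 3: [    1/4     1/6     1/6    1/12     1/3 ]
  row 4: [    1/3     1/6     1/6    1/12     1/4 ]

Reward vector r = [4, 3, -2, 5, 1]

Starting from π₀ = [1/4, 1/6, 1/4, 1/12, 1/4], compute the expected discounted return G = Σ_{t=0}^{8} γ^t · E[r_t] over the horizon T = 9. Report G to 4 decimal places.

t=0: π = [0.2500, 0.1667, 0.2500, 0.0833, 0.2500], E[r] = 1.6667, γ^t·E[r] = 1.666667, running G = 1.666667
t=1: π = [0.1944, 0.2292, 0.2292, 0.1389, 0.2083], E[r] = 1.9097, γ^t·E[r] = 1.718750, running G = 3.385417
t=2: π = [0.1968, 0.2211, 0.2153, 0.1377, 0.2292], E[r] = 1.9375, γ^t·E[r] = 1.569375, running G = 4.954792
t=3: π = [0.1999, 0.2189, 0.2159, 0.1361, 0.2292], E[r] = 1.9345, γ^t·E[r] = 1.410258, running G = 6.365049
t=4: π = [0.1995, 0.2193, 0.2167, 0.1362, 0.2283], E[r] = 1.9322, γ^t·E[r] = 1.267708, running G = 7.632757
t=5: π = [0.1994, 0.2194, 0.2166, 0.1363, 0.2283], E[r] = 1.9326, γ^t·E[r] = 1.141197, running G = 8.773955
t=6: π = [0.1995, 0.2194, 0.2165, 0.1363, 0.2284], E[r] = 1.9327, γ^t·E[r] = 1.027106, running G = 9.801061
t=7: π = [0.1995, 0.2194, 0.2165, 0.1363, 0.2284], E[r] = 1.9327, γ^t·E[r] = 0.924387, running G = 10.725448
t=8: π = [0.1995, 0.2194, 0.2165, 0.1363, 0.2284], E[r] = 1.9327, γ^t·E[r] = 0.831947, running G = 11.557395

G = 11.5574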